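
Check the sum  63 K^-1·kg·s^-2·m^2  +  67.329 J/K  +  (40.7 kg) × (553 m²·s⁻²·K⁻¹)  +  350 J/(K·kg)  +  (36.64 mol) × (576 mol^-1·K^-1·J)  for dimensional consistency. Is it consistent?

In SI base units:
  63 K^-1·kg·s^-2·m^2:  kg·m²·s⁻²·K⁻¹
  67.329 J/K:  J·K⁻¹ = N·m·K⁻¹ = kg·m²·s⁻²·K⁻¹
  (40.7 kg) × (553 m²·s⁻²·K⁻¹):  [kg] · [m²·s⁻²·K⁻¹] = kg·m²·s⁻²·K⁻¹
  350 J/(K·kg):  J·kg⁻¹·K⁻¹ = N·m·kg⁻¹·K⁻¹ = m²·s⁻²·K⁻¹
  (36.64 mol) × (576 mol^-1·K^-1·J):  [mol] · [kg·m²·s⁻²·K⁻¹·mol⁻¹] = kg·m²·s⁻²·K⁻¹
The terms do not share a single dimension (kg·m²·s⁻²·K⁻¹ vs m²·s⁻²·K⁻¹).

No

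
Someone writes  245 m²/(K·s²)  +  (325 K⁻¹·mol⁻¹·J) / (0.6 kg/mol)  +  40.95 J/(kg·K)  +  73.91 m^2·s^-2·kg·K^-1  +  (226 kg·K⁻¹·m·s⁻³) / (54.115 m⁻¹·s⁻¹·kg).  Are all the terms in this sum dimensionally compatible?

No

Expand each in SI base units:
  245 m²/(K·s²):  m²·s⁻²·K⁻¹
  (325 K⁻¹·mol⁻¹·J) / (0.6 kg/mol):  [kg·m²·s⁻²·K⁻¹·mol⁻¹] / [kg·mol⁻¹] = m²·s⁻²·K⁻¹
  40.95 J/(kg·K):  J·kg⁻¹·K⁻¹ = N·m·kg⁻¹·K⁻¹ = m²·s⁻²·K⁻¹
  73.91 m^2·s^-2·kg·K^-1:  kg·m²·s⁻²·K⁻¹
  (226 kg·K⁻¹·m·s⁻³) / (54.115 m⁻¹·s⁻¹·kg):  [kg·m·s⁻³·K⁻¹] / [kg·m⁻¹·s⁻¹] = m²·s⁻²·K⁻¹
The terms do not share a single dimension (kg·m²·s⁻²·K⁻¹ vs m²·s⁻²·K⁻¹).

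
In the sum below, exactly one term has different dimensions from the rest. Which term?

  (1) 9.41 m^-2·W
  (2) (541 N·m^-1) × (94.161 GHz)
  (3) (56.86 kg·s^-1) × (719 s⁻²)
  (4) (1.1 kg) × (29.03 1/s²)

(4)

Work out the base dimensions of each:
  (1) W·m⁻² = J·s⁻¹·m⁻² = kg·s⁻³
  (2) [kg·s⁻²] · [s⁻¹] = kg·s⁻³
  (3) [kg·s⁻¹] · [s⁻²] = kg·s⁻³
  (4) [kg] · [s⁻²] = kg·s⁻²
All reduce to kg·s⁻³ except (4), which is kg·s⁻².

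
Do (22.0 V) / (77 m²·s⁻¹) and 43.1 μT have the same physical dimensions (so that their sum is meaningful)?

Yes

In SI base units:
  (22.0 V) / (77 m²·s⁻¹):  [kg·m²·s⁻³·A⁻¹] / [m²·s⁻¹] = kg·s⁻²·A⁻¹
  43.1 μT:  T = Wb·m⁻² = kg·s⁻²·A⁻¹
Both are kg·s⁻²·A⁻¹, so they have the same dimensions and can be added.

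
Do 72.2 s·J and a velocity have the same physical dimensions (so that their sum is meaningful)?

No

Reduce each to base SI dimensions:
  72.2 s·J:  J·s = N·m·s = kg·m²·s⁻¹
  a velocity:  [velocity] = m·s⁻¹
kg·m²·s⁻¹ ≠ m·s⁻¹, so they cannot be added.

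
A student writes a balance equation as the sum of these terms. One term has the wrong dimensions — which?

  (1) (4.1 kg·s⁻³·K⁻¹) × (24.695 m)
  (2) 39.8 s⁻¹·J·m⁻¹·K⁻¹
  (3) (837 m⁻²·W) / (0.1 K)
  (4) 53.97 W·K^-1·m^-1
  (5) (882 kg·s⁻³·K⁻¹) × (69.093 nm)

Work out the base dimensions of each:
  (1) [kg·s⁻³·K⁻¹] · [m] = kg·m·s⁻³·K⁻¹
  (2) J·s⁻¹·m⁻¹·K⁻¹ = N·m·s⁻¹·m⁻¹·K⁻¹ = kg·m·s⁻³·K⁻¹
  (3) [kg·s⁻³] / [K] = kg·s⁻³·K⁻¹
  (4) W·m⁻¹·K⁻¹ = J·s⁻¹·m⁻¹·K⁻¹ = kg·m·s⁻³·K⁻¹
  (5) [kg·s⁻³·K⁻¹] · [m] = kg·m·s⁻³·K⁻¹
All reduce to kg·m·s⁻³·K⁻¹ except (3), which is kg·s⁻³·K⁻¹.

(3)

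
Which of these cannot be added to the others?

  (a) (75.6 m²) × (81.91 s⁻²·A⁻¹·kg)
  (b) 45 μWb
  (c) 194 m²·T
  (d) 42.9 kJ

(d)

Reduce each to base SI dimensions:
  (a) [m²] · [kg·s⁻²·A⁻¹] = kg·m²·s⁻²·A⁻¹
  (b) Wb = V·s = kg·m²·s⁻²·A⁻¹
  (c) T·m² = Wb·m⁻²·m² = kg·m²·s⁻²·A⁻¹
  (d) J = N·m = kg·m²·s⁻²
All reduce to kg·m²·s⁻²·A⁻¹ except (d), which is kg·m²·s⁻².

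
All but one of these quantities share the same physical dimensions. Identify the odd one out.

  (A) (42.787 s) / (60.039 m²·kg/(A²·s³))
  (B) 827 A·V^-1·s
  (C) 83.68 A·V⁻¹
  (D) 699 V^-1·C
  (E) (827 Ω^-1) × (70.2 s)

Work out the base dimensions of each:
  (A) [s] / [kg·m²·s⁻³·A⁻²] = kg⁻¹·m⁻²·s⁴·A²
  (B) A·s·V⁻¹ = A·s·(J·C⁻¹)⁻¹ = kg⁻¹·m⁻²·s⁴·A²
  (C) A·V⁻¹ = A·(J·C⁻¹)⁻¹ = kg⁻¹·m⁻²·s³·A²
  (D) C·V⁻¹ = s·A·(J·C⁻¹)⁻¹ = kg⁻¹·m⁻²·s⁴·A²
  (E) [kg⁻¹·m⁻²·s³·A²] · [s] = kg⁻¹·m⁻²·s⁴·A²
All reduce to kg⁻¹·m⁻²·s⁴·A² except (C), which is kg⁻¹·m⁻²·s³·A².

(C)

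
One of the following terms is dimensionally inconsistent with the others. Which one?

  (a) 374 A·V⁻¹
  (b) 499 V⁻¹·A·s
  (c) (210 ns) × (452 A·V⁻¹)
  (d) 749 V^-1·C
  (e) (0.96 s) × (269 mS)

Work out the base dimensions of each:
  (a) A·V⁻¹ = A·(J·C⁻¹)⁻¹ = kg⁻¹·m⁻²·s³·A²
  (b) A·s·V⁻¹ = A·s·(J·C⁻¹)⁻¹ = kg⁻¹·m⁻²·s⁴·A²
  (c) [s] · [kg⁻¹·m⁻²·s³·A²] = kg⁻¹·m⁻²·s⁴·A²
  (d) C·V⁻¹ = s·A·(J·C⁻¹)⁻¹ = kg⁻¹·m⁻²·s⁴·A²
  (e) [s] · [kg⁻¹·m⁻²·s³·A²] = kg⁻¹·m⁻²·s⁴·A²
All reduce to kg⁻¹·m⁻²·s⁴·A² except (a), which is kg⁻¹·m⁻²·s³·A².

(a)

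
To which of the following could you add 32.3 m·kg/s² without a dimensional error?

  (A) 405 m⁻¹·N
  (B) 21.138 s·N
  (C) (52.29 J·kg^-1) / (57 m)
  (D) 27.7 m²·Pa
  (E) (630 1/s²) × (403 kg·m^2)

(D)

Reference: kg·m·s⁻².
Each option:
  (A) N·m⁻¹ = kg·m·s⁻²·m⁻¹ = kg·s⁻²
  (B) N·s = kg·m·s⁻²·s = kg·m·s⁻¹
  (C) [m²·s⁻²] / [m] = m·s⁻²
  (D) Pa·m² = N·m⁻²·m² = kg·m·s⁻²  ← same
  (E) [s⁻²] · [kg·m²] = kg·m²·s⁻²
Only (D) matches kg·m·s⁻².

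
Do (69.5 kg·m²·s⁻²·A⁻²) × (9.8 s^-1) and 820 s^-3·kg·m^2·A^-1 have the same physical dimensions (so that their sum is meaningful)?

In SI base units:
  (69.5 kg·m²·s⁻²·A⁻²) × (9.8 s^-1):  [kg·m²·s⁻²·A⁻²] · [s⁻¹] = kg·m²·s⁻³·A⁻²
  820 s^-3·kg·m^2·A^-1:  kg·m²·s⁻³·A⁻¹
kg·m²·s⁻³·A⁻² ≠ kg·m²·s⁻³·A⁻¹, so they cannot be added.

No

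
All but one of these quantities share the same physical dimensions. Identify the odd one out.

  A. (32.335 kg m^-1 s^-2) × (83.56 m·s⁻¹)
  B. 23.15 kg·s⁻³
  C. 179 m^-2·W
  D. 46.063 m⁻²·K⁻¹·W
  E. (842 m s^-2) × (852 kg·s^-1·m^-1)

D.

Work out the base dimensions of each:
  A. [kg·m⁻¹·s⁻²] · [m·s⁻¹] = kg·s⁻³
  B. kg·s⁻³
  C. W·m⁻² = J·s⁻¹·m⁻² = kg·s⁻³
  D. W·m⁻²·K⁻¹ = J·s⁻¹·m⁻²·K⁻¹ = kg·s⁻³·K⁻¹
  E. [m·s⁻²] · [kg·m⁻¹·s⁻¹] = kg·s⁻³
All reduce to kg·s⁻³ except D., which is kg·s⁻³·K⁻¹.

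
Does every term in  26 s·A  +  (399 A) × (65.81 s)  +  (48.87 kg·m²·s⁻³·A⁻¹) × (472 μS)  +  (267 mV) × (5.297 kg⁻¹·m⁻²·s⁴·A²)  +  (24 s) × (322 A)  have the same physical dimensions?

No

Work out the base dimensions of each:
  26 s·A:  A·s = s·A
  (399 A) × (65.81 s):  [A] · [s] = s·A
  (48.87 kg·m²·s⁻³·A⁻¹) × (472 μS):  [kg·m²·s⁻³·A⁻¹] · [kg⁻¹·m⁻²·s³·A²] = A
  (267 mV) × (5.297 kg⁻¹·m⁻²·s⁴·A²):  [kg·m²·s⁻³·A⁻¹] · [kg⁻¹·m⁻²·s⁴·A²] = s·A
  (24 s) × (322 A):  [s] · [A] = s·A
The terms do not share a single dimension (A vs s·A).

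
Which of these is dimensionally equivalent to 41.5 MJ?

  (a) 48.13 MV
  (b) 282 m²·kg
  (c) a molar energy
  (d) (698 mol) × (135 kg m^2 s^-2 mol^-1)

(d)

Reference: J = N·m = kg·m²·s⁻².
Each option:
  (a) V = J·C⁻¹ = kg·m²·s⁻³·A⁻¹
  (b) kg·m²
  (c) [molar energy] = kg·m²·s⁻²·mol⁻¹
  (d) [mol] · [kg·m²·s⁻²·mol⁻¹] = kg·m²·s⁻²  ← same
Only (d) matches kg·m²·s⁻².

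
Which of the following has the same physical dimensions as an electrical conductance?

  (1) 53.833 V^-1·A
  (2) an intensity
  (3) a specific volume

Reference: [electrical conductance] = kg⁻¹·m⁻²·s³·A².
Each option:
  (1) A·V⁻¹ = A·(J·C⁻¹)⁻¹ = kg⁻¹·m⁻²·s³·A²  ← same
  (2) [intensity] = kg·s⁻³
  (3) [specific volume] = kg⁻¹·m³
Only (1) matches kg⁻¹·m⁻²·s³·A².

(1)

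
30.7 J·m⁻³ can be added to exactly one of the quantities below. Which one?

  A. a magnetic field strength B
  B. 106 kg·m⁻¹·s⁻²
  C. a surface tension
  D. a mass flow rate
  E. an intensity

Reference: J·m⁻³ = N·m·m⁻³ = kg·m⁻¹·s⁻².
Each option:
  A. [magnetic field strength B] = kg·s⁻²·A⁻¹
  B. kg·m⁻¹·s⁻²  ← same
  C. [surface tension] = kg·s⁻²
  D. [mass flow rate] = kg·s⁻¹
  E. [intensity] = kg·s⁻³
Only B. matches kg·m⁻¹·s⁻².

B.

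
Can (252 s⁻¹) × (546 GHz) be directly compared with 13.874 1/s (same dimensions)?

No

Work out the base dimensions of each:
  (252 s⁻¹) × (546 GHz):  [s⁻¹] · [s⁻¹] = s⁻²
  13.874 1/s:  s⁻¹
s⁻² ≠ s⁻¹, so they cannot be added.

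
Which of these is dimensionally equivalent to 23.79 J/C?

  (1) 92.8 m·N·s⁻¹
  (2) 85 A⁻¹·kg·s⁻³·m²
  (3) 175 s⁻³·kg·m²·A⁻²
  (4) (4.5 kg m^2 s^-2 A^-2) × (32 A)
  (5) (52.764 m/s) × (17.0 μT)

(2)

Reference: J·C⁻¹ = N·m·(s·A)⁻¹ = kg·m²·s⁻³·A⁻¹.
Each option:
  (1) N·m·s⁻¹ = kg·m·s⁻²·m·s⁻¹ = kg·m²·s⁻³
  (2) kg·m²·s⁻³·A⁻¹  ← same
  (3) kg·m²·s⁻³·A⁻²
  (4) [kg·m²·s⁻²·A⁻²] · [A] = kg·m²·s⁻²·A⁻¹
  (5) [m·s⁻¹] · [kg·s⁻²·A⁻¹] = kg·m·s⁻³·A⁻¹
Only (2) matches kg·m²·s⁻³·A⁻¹.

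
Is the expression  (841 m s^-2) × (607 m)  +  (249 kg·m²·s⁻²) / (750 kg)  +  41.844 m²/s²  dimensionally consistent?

Expand each in SI base units:
  (841 m s^-2) × (607 m):  [m·s⁻²] · [m] = m²·s⁻²
  (249 kg·m²·s⁻²) / (750 kg):  [kg·m²·s⁻²] / [kg] = m²·s⁻²
  41.844 m²/s²:  m²·s⁻²
Every term reduces to m²·s⁻².

Yes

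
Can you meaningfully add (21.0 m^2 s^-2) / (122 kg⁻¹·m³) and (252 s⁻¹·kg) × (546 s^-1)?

Reduce each to base SI dimensions:
  (21.0 m^2 s^-2) / (122 kg⁻¹·m³):  [m²·s⁻²] / [kg⁻¹·m³] = kg·m⁻¹·s⁻²
  (252 s⁻¹·kg) × (546 s^-1):  [kg·s⁻¹] · [s⁻¹] = kg·s⁻²
kg·m⁻¹·s⁻² ≠ kg·s⁻², so they cannot be added.

No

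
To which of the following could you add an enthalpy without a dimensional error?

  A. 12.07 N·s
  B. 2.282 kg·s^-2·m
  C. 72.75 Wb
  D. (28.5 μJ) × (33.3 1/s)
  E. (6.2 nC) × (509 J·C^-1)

E.

Reference: [enthalpy] = kg·m²·s⁻².
Each option:
  A. N·s = kg·m·s⁻²·s = kg·m·s⁻¹
  B. kg·m·s⁻²
  C. Wb = V·s = kg·m²·s⁻²·A⁻¹
  D. [kg·m²·s⁻²] · [s⁻¹] = kg·m²·s⁻³
  E. [s·A] · [kg·m²·s⁻³·A⁻¹] = kg·m²·s⁻²  ← same
Only E. matches kg·m²·s⁻².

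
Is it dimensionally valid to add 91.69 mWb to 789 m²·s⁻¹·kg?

In SI base units:
  91.69 mWb:  Wb = V·s = kg·m²·s⁻²·A⁻¹
  789 m²·s⁻¹·kg:  kg·m²·s⁻¹
kg·m²·s⁻²·A⁻¹ ≠ kg·m²·s⁻¹, so they cannot be added.

No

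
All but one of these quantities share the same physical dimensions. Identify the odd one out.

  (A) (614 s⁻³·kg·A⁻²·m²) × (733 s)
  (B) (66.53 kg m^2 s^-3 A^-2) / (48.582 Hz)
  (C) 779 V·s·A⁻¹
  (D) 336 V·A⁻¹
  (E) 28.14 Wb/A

(D)

Dimensions:
  (A) [kg·m²·s⁻³·A⁻²] · [s] = kg·m²·s⁻²·A⁻²
  (B) [kg·m²·s⁻³·A⁻²] / [s⁻¹] = kg·m²·s⁻²·A⁻²
  (C) V·s·A⁻¹ = J·C⁻¹·s·A⁻¹ = kg·m²·s⁻²·A⁻²
  (D) V·A⁻¹ = J·C⁻¹·A⁻¹ = kg·m²·s⁻³·A⁻²
  (E) Wb·A⁻¹ = V·s·A⁻¹ = kg·m²·s⁻²·A⁻²
All reduce to kg·m²·s⁻²·A⁻² except (D), which is kg·m²·s⁻³·A⁻².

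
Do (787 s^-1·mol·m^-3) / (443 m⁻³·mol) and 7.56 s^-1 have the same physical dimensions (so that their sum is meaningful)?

Yes

Expand each in SI base units:
  (787 s^-1·mol·m^-3) / (443 m⁻³·mol):  [m⁻³·s⁻¹·mol] / [m⁻³·mol] = s⁻¹
  7.56 s^-1:  s⁻¹
Both are s⁻¹, so they have the same dimensions and can be added.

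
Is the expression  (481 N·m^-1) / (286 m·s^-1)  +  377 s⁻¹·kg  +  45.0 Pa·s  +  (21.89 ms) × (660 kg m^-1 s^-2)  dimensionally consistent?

Expand each in SI base units:
  (481 N·m^-1) / (286 m·s^-1):  [kg·s⁻²] / [m·s⁻¹] = kg·m⁻¹·s⁻¹
  377 s⁻¹·kg:  kg·s⁻¹
  45.0 Pa·s:  Pa·s = N·m⁻²·s = kg·m⁻¹·s⁻¹
  (21.89 ms) × (660 kg m^-1 s^-2):  [s] · [kg·m⁻¹·s⁻²] = kg·m⁻¹·s⁻¹
The terms do not share a single dimension (kg·m⁻¹·s⁻¹ vs kg·s⁻¹).

No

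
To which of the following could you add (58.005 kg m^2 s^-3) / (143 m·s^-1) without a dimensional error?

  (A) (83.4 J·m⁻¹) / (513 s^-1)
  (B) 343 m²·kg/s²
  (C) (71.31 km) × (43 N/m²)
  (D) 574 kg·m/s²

Reference: [kg·m²·s⁻³] / [m·s⁻¹] = kg·m·s⁻².
Each option:
  (A) [kg·m·s⁻²] / [s⁻¹] = kg·m·s⁻¹
  (B) kg·m²·s⁻²
  (C) [m] · [kg·m⁻¹·s⁻²] = kg·s⁻²
  (D) kg·m·s⁻²  ← same
Only (D) matches kg·m·s⁻².

(D)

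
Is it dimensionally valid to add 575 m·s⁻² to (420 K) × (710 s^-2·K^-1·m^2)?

Work out the base dimensions of each:
  575 m·s⁻²:  m·s⁻²
  (420 K) × (710 s^-2·K^-1·m^2):  [K] · [m²·s⁻²·K⁻¹] = m²·s⁻²
m·s⁻² ≠ m²·s⁻², so they cannot be added.

No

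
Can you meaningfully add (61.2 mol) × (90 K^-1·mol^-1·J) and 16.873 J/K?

In SI base units:
  (61.2 mol) × (90 K^-1·mol^-1·J):  [mol] · [kg·m²·s⁻²·K⁻¹·mol⁻¹] = kg·m²·s⁻²·K⁻¹
  16.873 J/K:  J·K⁻¹ = N·m·K⁻¹ = kg·m²·s⁻²·K⁻¹
Both are kg·m²·s⁻²·K⁻¹, so they have the same dimensions and can be added.

Yes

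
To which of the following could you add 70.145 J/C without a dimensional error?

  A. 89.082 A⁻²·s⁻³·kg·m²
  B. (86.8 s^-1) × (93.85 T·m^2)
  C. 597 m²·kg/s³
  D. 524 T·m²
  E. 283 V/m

Reference: J·C⁻¹ = N·m·(s·A)⁻¹ = kg·m²·s⁻³·A⁻¹.
Each option:
  A. kg·m²·s⁻³·A⁻²
  B. [s⁻¹] · [kg·m²·s⁻²·A⁻¹] = kg·m²·s⁻³·A⁻¹  ← same
  C. kg·m²·s⁻³
  D. T·m² = Wb·m⁻²·m² = kg·m²·s⁻²·A⁻¹
  E. V·m⁻¹ = J·C⁻¹·m⁻¹ = kg·m·s⁻³·A⁻¹
Only B. matches kg·m²·s⁻³·A⁻¹.

B.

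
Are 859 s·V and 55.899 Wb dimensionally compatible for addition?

Expand each in SI base units:
  859 s·V:  V·s = J·C⁻¹·s = kg·m²·s⁻²·A⁻¹
  55.899 Wb:  Wb = V·s = kg·m²·s⁻²·A⁻¹
Both are kg·m²·s⁻²·A⁻¹, so they have the same dimensions and can be added.

Yes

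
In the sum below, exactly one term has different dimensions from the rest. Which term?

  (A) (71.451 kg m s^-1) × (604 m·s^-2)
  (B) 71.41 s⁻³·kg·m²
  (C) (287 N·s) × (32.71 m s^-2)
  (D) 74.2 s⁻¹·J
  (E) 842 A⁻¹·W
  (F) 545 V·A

In SI base units:
  (A) [kg·m·s⁻¹] · [m·s⁻²] = kg·m²·s⁻³
  (B) kg·m²·s⁻³
  (C) [kg·m·s⁻¹] · [m·s⁻²] = kg·m²·s⁻³
  (D) J·s⁻¹ = N·m·s⁻¹ = kg·m²·s⁻³
  (E) W·A⁻¹ = J·s⁻¹·A⁻¹ = kg·m²·s⁻³·A⁻¹
  (F) V·A = J·C⁻¹·A = kg·m²·s⁻³
All reduce to kg·m²·s⁻³ except (E), which is kg·m²·s⁻³·A⁻¹.

(E)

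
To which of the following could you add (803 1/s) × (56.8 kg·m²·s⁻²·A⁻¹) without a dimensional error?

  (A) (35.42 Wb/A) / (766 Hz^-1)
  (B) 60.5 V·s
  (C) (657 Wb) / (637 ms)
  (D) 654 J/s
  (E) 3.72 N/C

(C)

Reference: [s⁻¹] · [kg·m²·s⁻²·A⁻¹] = kg·m²·s⁻³·A⁻¹.
Each option:
  (A) [kg·m²·s⁻²·A⁻²] / [s] = kg·m²·s⁻³·A⁻²
  (B) V·s = J·C⁻¹·s = kg·m²·s⁻²·A⁻¹
  (C) [kg·m²·s⁻²·A⁻¹] / [s] = kg·m²·s⁻³·A⁻¹  ← same
  (D) J·s⁻¹ = N·m·s⁻¹ = kg·m²·s⁻³
  (E) N·C⁻¹ = kg·m·s⁻²·(s·A)⁻¹ = kg·m·s⁻³·A⁻¹
Only (C) matches kg·m²·s⁻³·A⁻¹.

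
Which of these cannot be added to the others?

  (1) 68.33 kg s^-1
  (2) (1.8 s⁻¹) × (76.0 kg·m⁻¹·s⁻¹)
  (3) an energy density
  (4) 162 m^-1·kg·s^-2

(1)

In SI base units:
  (1) kg·s⁻¹
  (2) [s⁻¹] · [kg·m⁻¹·s⁻¹] = kg·m⁻¹·s⁻²
  (3) [energy density] = kg·m⁻¹·s⁻²
  (4) kg·m⁻¹·s⁻²
All reduce to kg·m⁻¹·s⁻² except (1), which is kg·s⁻¹.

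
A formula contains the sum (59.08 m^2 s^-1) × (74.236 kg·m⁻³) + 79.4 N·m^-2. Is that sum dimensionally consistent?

No

Dimensions:
  (59.08 m^2 s^-1) × (74.236 kg·m⁻³):  [m²·s⁻¹] · [kg·m⁻³] = kg·m⁻¹·s⁻¹
  79.4 N·m^-2:  N·m⁻² = kg·m·s⁻²·m⁻² = kg·m⁻¹·s⁻²
kg·m⁻¹·s⁻¹ ≠ kg·m⁻¹·s⁻², so they cannot be added.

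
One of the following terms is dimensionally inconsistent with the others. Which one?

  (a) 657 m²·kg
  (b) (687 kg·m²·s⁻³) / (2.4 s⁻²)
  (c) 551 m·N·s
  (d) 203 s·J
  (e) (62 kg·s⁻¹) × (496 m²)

Dimensions:
  (a) kg·m²
  (b) [kg·m²·s⁻³] / [s⁻²] = kg·m²·s⁻¹
  (c) N·m·s = kg·m·s⁻²·m·s = kg·m²·s⁻¹
  (d) J·s = N·m·s = kg·m²·s⁻¹
  (e) [kg·s⁻¹] · [m²] = kg·m²·s⁻¹
All reduce to kg·m²·s⁻¹ except (a), which is kg·m².

(a)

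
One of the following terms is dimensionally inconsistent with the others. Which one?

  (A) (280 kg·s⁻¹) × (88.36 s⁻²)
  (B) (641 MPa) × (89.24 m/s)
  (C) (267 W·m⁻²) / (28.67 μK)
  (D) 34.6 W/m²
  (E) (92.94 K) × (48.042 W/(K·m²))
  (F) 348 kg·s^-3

(C)

Reduce each to base SI dimensions:
  (A) [kg·s⁻¹] · [s⁻²] = kg·s⁻³
  (B) [kg·m⁻¹·s⁻²] · [m·s⁻¹] = kg·s⁻³
  (C) [kg·s⁻³] / [K] = kg·s⁻³·K⁻¹
  (D) W·m⁻² = J·s⁻¹·m⁻² = kg·s⁻³
  (E) [K] · [kg·s⁻³·K⁻¹] = kg·s⁻³
  (F) kg·s⁻³
All reduce to kg·s⁻³ except (C), which is kg·s⁻³·K⁻¹.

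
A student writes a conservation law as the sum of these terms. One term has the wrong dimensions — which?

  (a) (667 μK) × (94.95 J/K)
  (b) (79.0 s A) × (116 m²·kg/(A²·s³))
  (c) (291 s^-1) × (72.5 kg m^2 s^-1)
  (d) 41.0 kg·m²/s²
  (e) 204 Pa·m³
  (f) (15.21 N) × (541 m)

(b)

In SI base units:
  (a) [K] · [kg·m²·s⁻²·K⁻¹] = kg·m²·s⁻²
  (b) [s·A] · [kg·m²·s⁻³·A⁻²] = kg·m²·s⁻²·A⁻¹
  (c) [s⁻¹] · [kg·m²·s⁻¹] = kg·m²·s⁻²
  (d) kg·m²·s⁻²
  (e) Pa·m³ = N·m⁻²·m³ = kg·m²·s⁻²
  (f) [kg·m·s⁻²] · [m] = kg·m²·s⁻²
All reduce to kg·m²·s⁻² except (b), which is kg·m²·s⁻²·A⁻¹.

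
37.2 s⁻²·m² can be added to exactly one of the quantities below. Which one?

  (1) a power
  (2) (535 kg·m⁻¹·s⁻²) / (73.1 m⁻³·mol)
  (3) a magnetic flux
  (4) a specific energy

Reference: m²·s⁻².
Each option:
  (1) [power] = kg·m²·s⁻³
  (2) [kg·m⁻¹·s⁻²] / [m⁻³·mol] = kg·m²·s⁻²·mol⁻¹
  (3) [magnetic flux] = kg·m²·s⁻²·A⁻¹
  (4) [specific energy] = m²·s⁻²  ← same
Only (4) matches m²·s⁻².

(4)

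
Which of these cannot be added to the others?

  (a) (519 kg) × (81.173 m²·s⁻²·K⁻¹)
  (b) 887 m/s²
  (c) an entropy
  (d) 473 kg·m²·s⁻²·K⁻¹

Reduce each to base SI dimensions:
  (a) [kg] · [m²·s⁻²·K⁻¹] = kg·m²·s⁻²·K⁻¹
  (b) m·s⁻²
  (c) [entropy] = kg·m²·s⁻²·K⁻¹
  (d) kg·m²·s⁻²·K⁻¹
All reduce to kg·m²·s⁻²·K⁻¹ except (b), which is m·s⁻².

(b)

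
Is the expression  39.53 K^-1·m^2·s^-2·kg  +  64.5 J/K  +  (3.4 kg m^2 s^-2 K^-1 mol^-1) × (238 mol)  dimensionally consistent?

In SI base units:
  39.53 K^-1·m^2·s^-2·kg:  kg·m²·s⁻²·K⁻¹
  64.5 J/K:  J·K⁻¹ = N·m·K⁻¹ = kg·m²·s⁻²·K⁻¹
  (3.4 kg m^2 s^-2 K^-1 mol^-1) × (238 mol):  [kg·m²·s⁻²·K⁻¹·mol⁻¹] · [mol] = kg·m²·s⁻²·K⁻¹
Every term reduces to kg·m²·s⁻²·K⁻¹.

Yes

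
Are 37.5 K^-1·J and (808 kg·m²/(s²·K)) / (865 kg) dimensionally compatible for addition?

In SI base units:
  37.5 K^-1·J:  J·K⁻¹ = N·m·K⁻¹ = kg·m²·s⁻²·K⁻¹
  (808 kg·m²/(s²·K)) / (865 kg):  [kg·m²·s⁻²·K⁻¹] / [kg] = m²·s⁻²·K⁻¹
kg·m²·s⁻²·K⁻¹ ≠ m²·s⁻²·K⁻¹, so they cannot be added.

No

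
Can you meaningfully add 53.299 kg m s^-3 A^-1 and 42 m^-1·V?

Yes

Reduce each to base SI dimensions:
  53.299 kg m s^-3 A^-1:  kg·m·s⁻³·A⁻¹
  42 m^-1·V:  V·m⁻¹ = J·C⁻¹·m⁻¹ = kg·m·s⁻³·A⁻¹
Both are kg·m·s⁻³·A⁻¹, so they have the same dimensions and can be added.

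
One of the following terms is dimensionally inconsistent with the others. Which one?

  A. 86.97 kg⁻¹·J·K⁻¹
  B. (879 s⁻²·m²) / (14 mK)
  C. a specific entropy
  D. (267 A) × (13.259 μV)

D.

Dimensions:
  A. J·kg⁻¹·K⁻¹ = N·m·kg⁻¹·K⁻¹ = m²·s⁻²·K⁻¹
  B. [m²·s⁻²] / [K] = m²·s⁻²·K⁻¹
  C. [specific entropy] = m²·s⁻²·K⁻¹
  D. [A] · [kg·m²·s⁻³·A⁻¹] = kg·m²·s⁻³
All reduce to m²·s⁻²·K⁻¹ except D., which is kg·m²·s⁻³.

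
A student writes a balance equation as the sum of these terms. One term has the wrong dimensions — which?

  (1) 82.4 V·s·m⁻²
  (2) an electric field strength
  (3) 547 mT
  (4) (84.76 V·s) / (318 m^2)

Reduce each to base SI dimensions:
  (1) V·s·m⁻² = J·C⁻¹·s·m⁻² = kg·s⁻²·A⁻¹
  (2) [electric field strength] = kg·m·s⁻³·A⁻¹
  (3) T = Wb·m⁻² = kg·s⁻²·A⁻¹
  (4) [kg·m²·s⁻²·A⁻¹] / [m²] = kg·s⁻²·A⁻¹
All reduce to kg·s⁻²·A⁻¹ except (2), which is kg·m·s⁻³·A⁻¹.

(2)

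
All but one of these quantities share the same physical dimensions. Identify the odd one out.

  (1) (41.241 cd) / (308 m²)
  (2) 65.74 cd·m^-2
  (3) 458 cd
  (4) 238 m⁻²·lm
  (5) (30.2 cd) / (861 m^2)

Work out the base dimensions of each:
  (1) [cd] / [m²] = m⁻²·cd
  (2) cd·m⁻² = m⁻²·cd
  (3) cd
  (4) lm·m⁻² = cd·m⁻² = m⁻²·cd
  (5) [cd] / [m²] = m⁻²·cd
All reduce to m⁻²·cd except (3), which is cd.

(3)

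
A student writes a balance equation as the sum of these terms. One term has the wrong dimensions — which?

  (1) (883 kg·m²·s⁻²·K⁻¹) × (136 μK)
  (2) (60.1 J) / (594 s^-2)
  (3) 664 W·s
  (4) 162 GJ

Work out the base dimensions of each:
  (1) [kg·m²·s⁻²·K⁻¹] · [K] = kg·m²·s⁻²
  (2) [kg·m²·s⁻²] / [s⁻²] = kg·m²
  (3) W·s = J·s⁻¹·s = kg·m²·s⁻²
  (4) J = N·m = kg·m²·s⁻²
All reduce to kg·m²·s⁻² except (2), which is kg·m².

(2)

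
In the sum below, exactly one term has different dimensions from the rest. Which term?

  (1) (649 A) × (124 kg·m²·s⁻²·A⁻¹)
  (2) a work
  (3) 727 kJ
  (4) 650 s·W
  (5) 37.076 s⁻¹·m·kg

(5)

In SI base units:
  (1) [A] · [kg·m²·s⁻²·A⁻¹] = kg·m²·s⁻²
  (2) [work] = kg·m²·s⁻²
  (3) J = N·m = kg·m²·s⁻²
  (4) W·s = J·s⁻¹·s = kg·m²·s⁻²
  (5) kg·m·s⁻¹
All reduce to kg·m²·s⁻² except (5), which is kg·m·s⁻¹.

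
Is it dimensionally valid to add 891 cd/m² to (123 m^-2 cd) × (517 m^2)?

No

Dimensions:
  891 cd/m²:  cd·m⁻² = m⁻²·cd
  (123 m^-2 cd) × (517 m^2):  [m⁻²·cd] · [m²] = cd
m⁻²·cd ≠ cd, so they cannot be added.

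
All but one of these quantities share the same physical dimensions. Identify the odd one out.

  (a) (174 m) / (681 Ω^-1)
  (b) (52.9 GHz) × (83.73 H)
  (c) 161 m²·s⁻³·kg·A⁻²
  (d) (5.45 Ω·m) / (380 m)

In SI base units:
  (a) [m] / [kg⁻¹·m⁻²·s³·A²] = kg·m³·s⁻³·A⁻²
  (b) [s⁻¹] · [kg·m²·s⁻²·A⁻²] = kg·m²·s⁻³·A⁻²
  (c) kg·m²·s⁻³·A⁻²
  (d) [kg·m³·s⁻³·A⁻²] / [m] = kg·m²·s⁻³·A⁻²
All reduce to kg·m²·s⁻³·A⁻² except (a), which is kg·m³·s⁻³·A⁻².

(a)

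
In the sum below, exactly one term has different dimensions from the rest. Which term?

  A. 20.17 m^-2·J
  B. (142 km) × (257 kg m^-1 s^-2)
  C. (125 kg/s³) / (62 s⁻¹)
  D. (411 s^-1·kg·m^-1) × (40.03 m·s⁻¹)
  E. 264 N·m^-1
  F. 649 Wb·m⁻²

Work out the base dimensions of each:
  A. J·m⁻² = N·m·m⁻² = kg·s⁻²
  B. [m] · [kg·m⁻¹·s⁻²] = kg·s⁻²
  C. [kg·s⁻³] / [s⁻¹] = kg·s⁻²
  D. [kg·m⁻¹·s⁻¹] · [m·s⁻¹] = kg·s⁻²
  E. N·m⁻¹ = kg·m·s⁻²·m⁻¹ = kg·s⁻²
  F. Wb·m⁻² = V·s·m⁻² = kg·s⁻²·A⁻¹
All reduce to kg·s⁻² except F., which is kg·s⁻²·A⁻¹.

F.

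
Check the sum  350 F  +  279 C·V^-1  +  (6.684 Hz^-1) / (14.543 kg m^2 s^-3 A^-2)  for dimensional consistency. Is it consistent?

In SI base units:
  350 F:  F = C·V⁻¹ = kg⁻¹·m⁻²·s⁴·A²
  279 C·V^-1:  C·V⁻¹ = s·A·(J·C⁻¹)⁻¹ = kg⁻¹·m⁻²·s⁴·A²
  (6.684 Hz^-1) / (14.543 kg m^2 s^-3 A^-2):  [s] / [kg·m²·s⁻³·A⁻²] = kg⁻¹·m⁻²·s⁴·A²
Every term reduces to kg⁻¹·m⁻²·s⁴·A².

Yes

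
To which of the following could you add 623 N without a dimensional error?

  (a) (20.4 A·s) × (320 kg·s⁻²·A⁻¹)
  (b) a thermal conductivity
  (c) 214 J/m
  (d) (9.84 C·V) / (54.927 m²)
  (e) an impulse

Reference: N = kg·m·s⁻².
Each option:
  (a) [s·A] · [kg·s⁻²·A⁻¹] = kg·s⁻¹
  (b) [thermal conductivity] = kg·m·s⁻³·K⁻¹
  (c) J·m⁻¹ = N·m·m⁻¹ = kg·m·s⁻²  ← same
  (d) [kg·m²·s⁻²] / [m²] = kg·s⁻²
  (e) [impulse] = kg·m·s⁻¹
Only (c) matches kg·m·s⁻².

(c)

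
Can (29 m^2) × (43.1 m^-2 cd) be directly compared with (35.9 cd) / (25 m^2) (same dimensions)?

No

In SI base units:
  (29 m^2) × (43.1 m^-2 cd):  [m²] · [m⁻²·cd] = cd
  (35.9 cd) / (25 m^2):  [cd] / [m²] = m⁻²·cd
cd ≠ m⁻²·cd, so they cannot be added.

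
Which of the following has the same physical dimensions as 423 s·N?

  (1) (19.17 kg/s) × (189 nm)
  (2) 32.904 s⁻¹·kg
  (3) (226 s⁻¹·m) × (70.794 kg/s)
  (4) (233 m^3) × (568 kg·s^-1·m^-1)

Reference: N·s = kg·m·s⁻²·s = kg·m·s⁻¹.
Each option:
  (1) [kg·s⁻¹] · [m] = kg·m·s⁻¹  ← same
  (2) kg·s⁻¹
  (3) [m·s⁻¹] · [kg·s⁻¹] = kg·m·s⁻²
  (4) [m³] · [kg·m⁻¹·s⁻¹] = kg·m²·s⁻¹
Only (1) matches kg·m·s⁻¹.

(1)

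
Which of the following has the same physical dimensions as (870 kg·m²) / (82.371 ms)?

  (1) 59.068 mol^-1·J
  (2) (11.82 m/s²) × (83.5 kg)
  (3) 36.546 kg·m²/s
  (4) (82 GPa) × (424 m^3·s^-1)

Reference: [kg·m²] / [s] = kg·m²·s⁻¹.
Each option:
  (1) J·mol⁻¹ = N·m·mol⁻¹ = kg·m²·s⁻²·mol⁻¹
  (2) [m·s⁻²] · [kg] = kg·m·s⁻²
  (3) kg·m²·s⁻¹  ← same
  (4) [kg·m⁻¹·s⁻²] · [m³·s⁻¹] = kg·m²·s⁻³
Only (3) matches kg·m²·s⁻¹.

(3)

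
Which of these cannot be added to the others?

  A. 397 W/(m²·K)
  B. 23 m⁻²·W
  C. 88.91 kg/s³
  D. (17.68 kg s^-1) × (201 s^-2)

A.

Expand each in SI base units:
  A. W·m⁻²·K⁻¹ = J·s⁻¹·m⁻²·K⁻¹ = kg·s⁻³·K⁻¹
  B. W·m⁻² = J·s⁻¹·m⁻² = kg·s⁻³
  C. kg·s⁻³
  D. [kg·s⁻¹] · [s⁻²] = kg·s⁻³
All reduce to kg·s⁻³ except A., which is kg·s⁻³·K⁻¹.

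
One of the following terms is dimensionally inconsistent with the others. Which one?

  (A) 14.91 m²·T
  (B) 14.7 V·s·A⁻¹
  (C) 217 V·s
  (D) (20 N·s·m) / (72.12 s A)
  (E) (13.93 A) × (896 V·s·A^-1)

(B)

Work out the base dimensions of each:
  (A) T·m² = Wb·m⁻²·m² = kg·m²·s⁻²·A⁻¹
  (B) V·s·A⁻¹ = J·C⁻¹·s·A⁻¹ = kg·m²·s⁻²·A⁻²
  (C) V·s = J·C⁻¹·s = kg·m²·s⁻²·A⁻¹
  (D) [kg·m²·s⁻¹] / [s·A] = kg·m²·s⁻²·A⁻¹
  (E) [A] · [kg·m²·s⁻²·A⁻²] = kg·m²·s⁻²·A⁻¹
All reduce to kg·m²·s⁻²·A⁻¹ except (B), which is kg·m²·s⁻²·A⁻².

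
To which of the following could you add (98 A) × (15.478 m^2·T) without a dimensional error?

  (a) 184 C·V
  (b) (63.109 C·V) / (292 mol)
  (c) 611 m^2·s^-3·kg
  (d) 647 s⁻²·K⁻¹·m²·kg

(a)

Reference: [A] · [kg·m²·s⁻²·A⁻¹] = kg·m²·s⁻².
Each option:
  (a) C·V = s·A·J·C⁻¹ = kg·m²·s⁻²  ← same
  (b) [kg·m²·s⁻²] / [mol] = kg·m²·s⁻²·mol⁻¹
  (c) kg·m²·s⁻³
  (d) kg·m²·s⁻²·K⁻¹
Only (a) matches kg·m²·s⁻².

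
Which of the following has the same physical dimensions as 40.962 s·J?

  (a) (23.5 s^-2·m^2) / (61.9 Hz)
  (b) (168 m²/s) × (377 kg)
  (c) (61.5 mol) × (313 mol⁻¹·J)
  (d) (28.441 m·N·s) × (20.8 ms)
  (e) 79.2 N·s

(b)

Reference: J·s = N·m·s = kg·m²·s⁻¹.
Each option:
  (a) [m²·s⁻²] / [s⁻¹] = m²·s⁻¹
  (b) [m²·s⁻¹] · [kg] = kg·m²·s⁻¹  ← same
  (c) [mol] · [kg·m²·s⁻²·mol⁻¹] = kg·m²·s⁻²
  (d) [kg·m²·s⁻¹] · [s] = kg·m²
  (e) N·s = kg·m·s⁻²·s = kg·m·s⁻¹
Only (b) matches kg·m²·s⁻¹.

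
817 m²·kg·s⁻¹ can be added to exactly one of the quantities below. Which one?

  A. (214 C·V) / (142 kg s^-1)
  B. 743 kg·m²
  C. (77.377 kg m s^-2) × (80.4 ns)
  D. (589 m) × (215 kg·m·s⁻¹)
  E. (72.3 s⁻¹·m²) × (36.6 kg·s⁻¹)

D.

Reference: kg·m²·s⁻¹.
Each option:
  A. [kg·m²·s⁻²] / [kg·s⁻¹] = m²·s⁻¹
  B. kg·m²
  C. [kg·m·s⁻²] · [s] = kg·m·s⁻¹
  D. [m] · [kg·m·s⁻¹] = kg·m²·s⁻¹  ← same
  E. [m²·s⁻¹] · [kg·s⁻¹] = kg·m²·s⁻²
Only D. matches kg·m²·s⁻¹.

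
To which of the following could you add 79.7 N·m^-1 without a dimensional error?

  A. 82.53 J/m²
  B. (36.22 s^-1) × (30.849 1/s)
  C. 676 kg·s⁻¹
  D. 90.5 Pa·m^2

A.

Reference: N·m⁻¹ = kg·m·s⁻²·m⁻¹ = kg·s⁻².
Each option:
  A. J·m⁻² = N·m·m⁻² = kg·s⁻²  ← same
  B. [s⁻¹] · [s⁻¹] = s⁻²
  C. kg·s⁻¹
  D. Pa·m² = N·m⁻²·m² = kg·m·s⁻²
Only A. matches kg·s⁻².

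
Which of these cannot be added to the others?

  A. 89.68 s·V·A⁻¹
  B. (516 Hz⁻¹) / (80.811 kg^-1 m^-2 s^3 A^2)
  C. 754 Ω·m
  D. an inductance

C.

Work out the base dimensions of each:
  A. V·s·A⁻¹ = J·C⁻¹·s·A⁻¹ = kg·m²·s⁻²·A⁻²
  B. [s] / [kg⁻¹·m⁻²·s³·A²] = kg·m²·s⁻²·A⁻²
  C. Ω·m = V·A⁻¹·m = kg·m³·s⁻³·A⁻²
  D. [inductance] = kg·m²·s⁻²·A⁻²
All reduce to kg·m²·s⁻²·A⁻² except C., which is kg·m³·s⁻³·A⁻².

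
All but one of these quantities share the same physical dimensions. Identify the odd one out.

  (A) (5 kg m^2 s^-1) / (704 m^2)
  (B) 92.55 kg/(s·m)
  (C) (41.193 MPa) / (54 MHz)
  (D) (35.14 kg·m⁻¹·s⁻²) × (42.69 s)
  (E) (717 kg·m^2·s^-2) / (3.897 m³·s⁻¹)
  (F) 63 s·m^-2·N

(A)

Reduce each to base SI dimensions:
  (A) [kg·m²·s⁻¹] / [m²] = kg·s⁻¹
  (B) kg·m⁻¹·s⁻¹
  (C) [kg·m⁻¹·s⁻²] / [s⁻¹] = kg·m⁻¹·s⁻¹
  (D) [kg·m⁻¹·s⁻²] · [s] = kg·m⁻¹·s⁻¹
  (E) [kg·m²·s⁻²] / [m³·s⁻¹] = kg·m⁻¹·s⁻¹
  (F) N·s·m⁻² = kg·m·s⁻²·s·m⁻² = kg·m⁻¹·s⁻¹
All reduce to kg·m⁻¹·s⁻¹ except (A), which is kg·s⁻¹.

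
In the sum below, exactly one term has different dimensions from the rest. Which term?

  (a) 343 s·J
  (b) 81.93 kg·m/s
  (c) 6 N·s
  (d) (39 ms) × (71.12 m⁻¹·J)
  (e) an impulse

(a)

Expand each in SI base units:
  (a) J·s = N·m·s = kg·m²·s⁻¹
  (b) kg·m·s⁻¹
  (c) N·s = kg·m·s⁻²·s = kg·m·s⁻¹
  (d) [s] · [kg·m·s⁻²] = kg·m·s⁻¹
  (e) [impulse] = kg·m·s⁻¹
All reduce to kg·m·s⁻¹ except (a), which is kg·m²·s⁻¹.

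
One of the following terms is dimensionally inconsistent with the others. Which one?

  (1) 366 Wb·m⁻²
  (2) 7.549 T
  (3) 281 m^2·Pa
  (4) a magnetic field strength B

Work out the base dimensions of each:
  (1) Wb·m⁻² = V·s·m⁻² = kg·s⁻²·A⁻¹
  (2) T = Wb·m⁻² = kg·s⁻²·A⁻¹
  (3) Pa·m² = N·m⁻²·m² = kg·m·s⁻²
  (4) [magnetic field strength B] = kg·s⁻²·A⁻¹
All reduce to kg·s⁻²·A⁻¹ except (3), which is kg·m·s⁻².

(3)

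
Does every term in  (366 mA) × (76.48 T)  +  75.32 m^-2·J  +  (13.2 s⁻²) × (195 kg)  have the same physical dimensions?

Yes

In SI base units:
  (366 mA) × (76.48 T):  [A] · [kg·s⁻²·A⁻¹] = kg·s⁻²
  75.32 m^-2·J:  J·m⁻² = N·m·m⁻² = kg·s⁻²
  (13.2 s⁻²) × (195 kg):  [s⁻²] · [kg] = kg·s⁻²
Every term reduces to kg·s⁻².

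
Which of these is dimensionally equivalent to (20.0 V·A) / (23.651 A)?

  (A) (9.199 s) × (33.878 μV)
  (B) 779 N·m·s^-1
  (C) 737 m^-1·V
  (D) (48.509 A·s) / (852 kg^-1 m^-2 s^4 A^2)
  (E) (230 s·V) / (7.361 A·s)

Reference: [kg·m²·s⁻³] / [A] = kg·m²·s⁻³·A⁻¹.
Each option:
  (A) [s] · [kg·m²·s⁻³·A⁻¹] = kg·m²·s⁻²·A⁻¹
  (B) N·m·s⁻¹ = kg·m·s⁻²·m·s⁻¹ = kg·m²·s⁻³
  (C) V·m⁻¹ = J·C⁻¹·m⁻¹ = kg·m·s⁻³·A⁻¹
  (D) [s·A] / [kg⁻¹·m⁻²·s⁴·A²] = kg·m²·s⁻³·A⁻¹  ← same
  (E) [kg·m²·s⁻²·A⁻¹] / [s·A] = kg·m²·s⁻³·A⁻²
Only (D) matches kg·m²·s⁻³·A⁻¹.

(D)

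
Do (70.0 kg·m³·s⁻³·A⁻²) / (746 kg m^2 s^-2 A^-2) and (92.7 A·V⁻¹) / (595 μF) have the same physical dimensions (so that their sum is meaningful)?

Reduce each to base SI dimensions:
  (70.0 kg·m³·s⁻³·A⁻²) / (746 kg m^2 s^-2 A^-2):  [kg·m³·s⁻³·A⁻²] / [kg·m²·s⁻²·A⁻²] = m·s⁻¹
  (92.7 A·V⁻¹) / (595 μF):  [kg⁻¹·m⁻²·s³·A²] / [kg⁻¹·m⁻²·s⁴·A²] = s⁻¹
m·s⁻¹ ≠ s⁻¹, so they cannot be added.

No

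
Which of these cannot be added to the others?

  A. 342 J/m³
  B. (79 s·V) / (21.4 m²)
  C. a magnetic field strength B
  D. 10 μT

In SI base units:
  A. J·m⁻³ = N·m·m⁻³ = kg·m⁻¹·s⁻²
  B. [kg·m²·s⁻²·A⁻¹] / [m²] = kg·s⁻²·A⁻¹
  C. [magnetic field strength B] = kg·s⁻²·A⁻¹
  D. T = Wb·m⁻² = kg·s⁻²·A⁻¹
All reduce to kg·s⁻²·A⁻¹ except A., which is kg·m⁻¹·s⁻².

A.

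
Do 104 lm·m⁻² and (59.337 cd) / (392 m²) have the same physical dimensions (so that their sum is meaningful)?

Yes

Dimensions:
  104 lm·m⁻²:  lm·m⁻² = cd·m⁻² = m⁻²·cd
  (59.337 cd) / (392 m²):  [cd] / [m²] = m⁻²·cd
Both are m⁻²·cd, so they have the same dimensions and can be added.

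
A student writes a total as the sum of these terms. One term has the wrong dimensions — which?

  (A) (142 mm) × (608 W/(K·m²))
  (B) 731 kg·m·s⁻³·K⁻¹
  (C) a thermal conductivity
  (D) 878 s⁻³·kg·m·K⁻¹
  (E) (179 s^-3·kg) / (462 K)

(E)

In SI base units:
  (A) [m] · [kg·s⁻³·K⁻¹] = kg·m·s⁻³·K⁻¹
  (B) kg·m·s⁻³·K⁻¹
  (C) [thermal conductivity] = kg·m·s⁻³·K⁻¹
  (D) kg·m·s⁻³·K⁻¹
  (E) [kg·s⁻³] / [K] = kg·s⁻³·K⁻¹
All reduce to kg·m·s⁻³·K⁻¹ except (E), which is kg·s⁻³·K⁻¹.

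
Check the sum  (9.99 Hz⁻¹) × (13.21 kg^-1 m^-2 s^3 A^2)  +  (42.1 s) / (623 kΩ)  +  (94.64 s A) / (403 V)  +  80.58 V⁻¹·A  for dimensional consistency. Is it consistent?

Work out the base dimensions of each:
  (9.99 Hz⁻¹) × (13.21 kg^-1 m^-2 s^3 A^2):  [s] · [kg⁻¹·m⁻²·s³·A²] = kg⁻¹·m⁻²·s⁴·A²
  (42.1 s) / (623 kΩ):  [s] / [kg·m²·s⁻³·A⁻²] = kg⁻¹·m⁻²·s⁴·A²
  (94.64 s A) / (403 V):  [s·A] / [kg·m²·s⁻³·A⁻¹] = kg⁻¹·m⁻²·s⁴·A²
  80.58 V⁻¹·A:  A·V⁻¹ = A·(J·C⁻¹)⁻¹ = kg⁻¹·m⁻²·s³·A²
The terms do not share a single dimension (kg⁻¹·m⁻²·s³·A² vs kg⁻¹·m⁻²·s⁴·A²).

No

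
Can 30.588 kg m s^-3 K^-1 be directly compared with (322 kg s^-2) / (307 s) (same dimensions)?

No

Expand each in SI base units:
  30.588 kg m s^-3 K^-1:  kg·m·s⁻³·K⁻¹
  (322 kg s^-2) / (307 s):  [kg·s⁻²] / [s] = kg·s⁻³
kg·m·s⁻³·K⁻¹ ≠ kg·s⁻³, so they cannot be added.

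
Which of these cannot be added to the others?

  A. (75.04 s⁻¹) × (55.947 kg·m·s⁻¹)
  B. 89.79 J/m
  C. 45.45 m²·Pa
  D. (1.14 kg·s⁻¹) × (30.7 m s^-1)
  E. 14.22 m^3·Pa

E.

Dimensions:
  A. [s⁻¹] · [kg·m·s⁻¹] = kg·m·s⁻²
  B. J·m⁻¹ = N·m·m⁻¹ = kg·m·s⁻²
  C. Pa·m² = N·m⁻²·m² = kg·m·s⁻²
  D. [kg·s⁻¹] · [m·s⁻¹] = kg·m·s⁻²
  E. Pa·m³ = N·m⁻²·m³ = kg·m²·s⁻²
All reduce to kg·m·s⁻² except E., which is kg·m²·s⁻².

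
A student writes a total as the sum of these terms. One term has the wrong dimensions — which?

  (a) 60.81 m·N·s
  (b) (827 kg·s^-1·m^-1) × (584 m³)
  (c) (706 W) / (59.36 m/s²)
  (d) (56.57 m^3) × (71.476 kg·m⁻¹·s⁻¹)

Dimensions:
  (a) N·m·s = kg·m·s⁻²·m·s = kg·m²·s⁻¹
  (b) [kg·m⁻¹·s⁻¹] · [m³] = kg·m²·s⁻¹
  (c) [kg·m²·s⁻³] / [m·s⁻²] = kg·m·s⁻¹
  (d) [m³] · [kg·m⁻¹·s⁻¹] = kg·m²·s⁻¹
All reduce to kg·m²·s⁻¹ except (c), which is kg·m·s⁻¹.

(c)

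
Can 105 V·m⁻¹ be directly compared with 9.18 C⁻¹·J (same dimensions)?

No

Reduce each to base SI dimensions:
  105 V·m⁻¹:  V·m⁻¹ = J·C⁻¹·m⁻¹ = kg·m·s⁻³·A⁻¹
  9.18 C⁻¹·J:  J·C⁻¹ = N·m·(s·A)⁻¹ = kg·m²·s⁻³·A⁻¹
kg·m·s⁻³·A⁻¹ ≠ kg·m²·s⁻³·A⁻¹, so they cannot be added.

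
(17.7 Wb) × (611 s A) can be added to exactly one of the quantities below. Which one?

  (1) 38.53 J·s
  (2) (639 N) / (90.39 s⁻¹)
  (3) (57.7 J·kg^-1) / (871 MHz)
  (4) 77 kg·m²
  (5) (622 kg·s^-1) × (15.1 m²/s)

(1)

Reference: [kg·m²·s⁻²·A⁻¹] · [s·A] = kg·m²·s⁻¹.
Each option:
  (1) J·s = N·m·s = kg·m²·s⁻¹  ← same
  (2) [kg·m·s⁻²] / [s⁻¹] = kg·m·s⁻¹
  (3) [m²·s⁻²] / [s⁻¹] = m²·s⁻¹
  (4) kg·m²
  (5) [kg·s⁻¹] · [m²·s⁻¹] = kg·m²·s⁻²
Only (1) matches kg·m²·s⁻¹.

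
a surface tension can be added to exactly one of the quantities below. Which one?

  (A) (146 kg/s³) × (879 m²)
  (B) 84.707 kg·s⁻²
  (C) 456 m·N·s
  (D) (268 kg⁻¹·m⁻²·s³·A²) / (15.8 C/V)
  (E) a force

Reference: [surface tension] = kg·s⁻².
Each option:
  (A) [kg·s⁻³] · [m²] = kg·m²·s⁻³
  (B) kg·s⁻²  ← same
  (C) N·m·s = kg·m·s⁻²·m·s = kg·m²·s⁻¹
  (D) [kg⁻¹·m⁻²·s³·A²] / [kg⁻¹·m⁻²·s⁴·A²] = s⁻¹
  (E) [force] = kg·m·s⁻²
Only (B) matches kg·s⁻².

(B)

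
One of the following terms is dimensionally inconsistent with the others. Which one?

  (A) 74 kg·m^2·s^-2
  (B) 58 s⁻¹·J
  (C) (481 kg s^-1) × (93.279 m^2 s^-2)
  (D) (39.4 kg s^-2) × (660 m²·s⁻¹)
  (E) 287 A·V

Reduce each to base SI dimensions:
  (A) kg·m²·s⁻²
  (B) J·s⁻¹ = N·m·s⁻¹ = kg·m²·s⁻³
  (C) [kg·s⁻¹] · [m²·s⁻²] = kg·m²·s⁻³
  (D) [kg·s⁻²] · [m²·s⁻¹] = kg·m²·s⁻³
  (E) V·A = J·C⁻¹·A = kg·m²·s⁻³
All reduce to kg·m²·s⁻³ except (A), which is kg·m²·s⁻².

(A)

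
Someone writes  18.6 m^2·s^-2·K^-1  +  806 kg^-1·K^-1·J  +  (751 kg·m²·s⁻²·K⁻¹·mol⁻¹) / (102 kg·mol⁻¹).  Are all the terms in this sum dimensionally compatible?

Yes

Work out the base dimensions of each:
  18.6 m^2·s^-2·K^-1:  m²·s⁻²·K⁻¹
  806 kg^-1·K^-1·J:  J·kg⁻¹·K⁻¹ = N·m·kg⁻¹·K⁻¹ = m²·s⁻²·K⁻¹
  (751 kg·m²·s⁻²·K⁻¹·mol⁻¹) / (102 kg·mol⁻¹):  [kg·m²·s⁻²·K⁻¹·mol⁻¹] / [kg·mol⁻¹] = m²·s⁻²·K⁻¹
Every term reduces to m²·s⁻²·K⁻¹.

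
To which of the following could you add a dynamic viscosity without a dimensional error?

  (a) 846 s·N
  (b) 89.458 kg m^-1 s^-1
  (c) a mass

Reference: [dynamic viscosity] = kg·m⁻¹·s⁻¹.
Each option:
  (a) N·s = kg·m·s⁻²·s = kg·m·s⁻¹
  (b) kg·m⁻¹·s⁻¹  ← same
  (c) [mass] = kg
Only (b) matches kg·m⁻¹·s⁻¹.

(b)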